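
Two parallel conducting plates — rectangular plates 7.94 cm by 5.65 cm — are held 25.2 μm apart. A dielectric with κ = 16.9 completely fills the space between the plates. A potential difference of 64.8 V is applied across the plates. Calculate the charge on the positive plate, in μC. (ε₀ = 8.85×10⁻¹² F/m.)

A = 7.94 × 5.65 cm² = 4.49×10⁻³ m².
C = κε₀A/d = 16.9 × 8.85×10⁻¹² × 4.49×10⁻³ / 2.52×10⁻⁵ = 2.66×10⁻⁸ F.
Q = CV = 2.66×10⁻⁸ × 64.8 = 1.73×10⁻⁶ C.

Q ≈ 1.73 μC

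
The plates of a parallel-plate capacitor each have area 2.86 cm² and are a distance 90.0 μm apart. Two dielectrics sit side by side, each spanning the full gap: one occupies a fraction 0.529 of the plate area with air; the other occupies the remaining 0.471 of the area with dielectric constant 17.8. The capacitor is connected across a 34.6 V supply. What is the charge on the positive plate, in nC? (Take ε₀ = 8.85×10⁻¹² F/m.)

A = 2.86 cm² = 2.86×10⁻⁴ m².
Side-by-side slabs ⇒ two capacitors in parallel, each spanning the full gap.
C₁ = κ₁ε₀A₁/d = 1.00 × 8.85×10⁻¹² × 1.51×10⁻⁴ / 9.00×10⁻⁵ = 1.49×10⁻¹¹ F.
C₂ = κ₂ε₀A₂/d = 17.8 × 8.85×10⁻¹² × 1.35×10⁻⁴ / 9.00×10⁻⁵ = 2.36×10⁻¹⁰ F.
C = C₁ + C₂ = 2.51×10⁻¹⁰ F.
Q = CV = 2.51×10⁻¹⁰ × 34.6 = 8.67×10⁻⁹ C.

8.67 nC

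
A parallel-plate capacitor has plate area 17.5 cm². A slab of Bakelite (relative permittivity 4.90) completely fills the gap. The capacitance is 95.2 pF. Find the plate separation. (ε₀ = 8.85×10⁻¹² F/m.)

d ≈ 0.797 mm

A = 17.5 cm² = 1.75×10⁻³ m².
d = κε₀A/C = 4.90 × 8.85×10⁻¹² × 1.75×10⁻³ / 9.52×10⁻¹¹ = 7.97×10⁻⁴ m.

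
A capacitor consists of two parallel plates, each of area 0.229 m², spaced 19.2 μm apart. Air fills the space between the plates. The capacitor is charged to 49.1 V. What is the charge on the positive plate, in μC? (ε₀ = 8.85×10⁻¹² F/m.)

C = ε₀A/d = 8.85×10⁻¹² × 0.229 / 1.92×10⁻⁵ = 1.06×10⁻⁷ F.
Q = CV = 1.06×10⁻⁷ × 49.1 = 5.18×10⁻⁶ C.

5.18 μC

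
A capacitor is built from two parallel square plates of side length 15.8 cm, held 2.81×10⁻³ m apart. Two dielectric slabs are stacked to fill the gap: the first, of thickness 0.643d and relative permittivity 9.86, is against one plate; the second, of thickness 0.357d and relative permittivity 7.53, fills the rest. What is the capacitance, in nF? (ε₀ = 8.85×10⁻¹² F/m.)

0.698 nF

A = (15.8 cm)² = 2.50×10⁻² m².
Stacked slabs ⇒ two capacitors in series, each with the full plate area.
C₁ = κ₁ε₀A/d₁ = 9.86 × 8.85×10⁻¹² × 2.50×10⁻² / 1.81×10⁻³ = 1.21×10⁻⁹ F.
C₂ = κ₂ε₀A/d₂ = 7.53 × 8.85×10⁻¹² × 2.50×10⁻² / 1.00×10⁻³ = 1.66×10⁻⁹ F.
C = (1/C₁ + 1/C₂)⁻¹ = 6.98×10⁻¹⁰ F.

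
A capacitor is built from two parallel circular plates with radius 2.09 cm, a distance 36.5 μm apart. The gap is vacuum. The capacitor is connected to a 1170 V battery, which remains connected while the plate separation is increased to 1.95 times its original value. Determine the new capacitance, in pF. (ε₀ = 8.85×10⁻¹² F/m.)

171 pF

A = π(2.09 cm)² = 1.37×10⁻³ m².
Initially C₁ = ε₀A/d = 8.85×10⁻¹² × 1.37×10⁻³ / 3.65×10⁻⁵ = 3.33×10⁻¹⁰ F.
C = ε₀A/d scales as 1/d, so C₂/C₁ = d₁/d₂ = 1/1.95 = 0.513.
C₂ = 0.513 × 3.33×10⁻¹⁰ = 1.71×10⁻¹⁰ F.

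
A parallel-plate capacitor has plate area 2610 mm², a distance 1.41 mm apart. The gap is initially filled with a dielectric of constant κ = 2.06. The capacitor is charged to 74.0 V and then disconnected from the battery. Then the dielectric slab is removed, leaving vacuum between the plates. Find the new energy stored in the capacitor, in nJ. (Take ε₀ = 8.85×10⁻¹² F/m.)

A = 2610 mm² = 2.61×10⁻³ m².
Initially C₁ = κε₀A/d = 2.06 × 8.85×10⁻¹² × 2.61×10⁻³ / 1.41×10⁻³ = 3.37×10⁻¹¹ F.
U₁ = 9.24×10⁻⁸ J.
Isolated ⇒ Q is held fixed. C₂ = 0.485 C₁ and U = Q²/(2C), so U₂/U₁ = C₁/C₂ = 2.06.
U₂ = 2.06 × 9.24×10⁻⁸ = 1.90×10⁻⁷ J.

U ≈ 190 nJ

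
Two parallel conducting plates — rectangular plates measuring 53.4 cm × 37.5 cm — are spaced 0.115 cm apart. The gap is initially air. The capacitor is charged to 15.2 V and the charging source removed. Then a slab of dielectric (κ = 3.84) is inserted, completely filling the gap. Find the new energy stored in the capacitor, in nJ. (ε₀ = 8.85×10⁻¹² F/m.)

A = 53.4 × 37.5 cm² = 0.200 m².
Initially C₁ = ε₀A/d = 8.85×10⁻¹² × 0.200 / 1.15×10⁻³ = 1.54×10⁻⁹ F.
U₁ = 1.78×10⁻⁷ J.
Isolated ⇒ Q is held fixed. C₂ = 3.84 C₁ and U = Q²/(2C), so U₂/U₁ = C₁/C₂ = 0.260.
U₂ = 0.260 × 1.78×10⁻⁷ = 4.64×10⁻⁸ J.

U ≈ 46.4 nJ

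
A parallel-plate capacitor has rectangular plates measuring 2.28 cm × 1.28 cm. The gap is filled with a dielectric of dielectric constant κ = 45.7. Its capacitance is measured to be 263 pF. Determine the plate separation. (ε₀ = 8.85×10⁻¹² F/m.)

A = 2.28 × 1.28 cm² = 2.92×10⁻⁴ m².
d = κε₀A/C = 45.7 × 8.85×10⁻¹² × 2.92×10⁻⁴ / 2.63×10⁻¹⁰ = 4.49×10⁻⁴ m.

449 μm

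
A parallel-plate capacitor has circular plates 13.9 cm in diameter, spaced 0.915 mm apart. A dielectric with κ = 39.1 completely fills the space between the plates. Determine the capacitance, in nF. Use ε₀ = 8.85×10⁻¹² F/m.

A = π(13.9/2 cm)² = 1.52×10⁻² m².
C = κε₀A/d = 39.1 × 8.85×10⁻¹² × 1.52×10⁻² / 9.15×10⁻⁴ = 5.74×10⁻⁹ F.

C ≈ 5.74 nF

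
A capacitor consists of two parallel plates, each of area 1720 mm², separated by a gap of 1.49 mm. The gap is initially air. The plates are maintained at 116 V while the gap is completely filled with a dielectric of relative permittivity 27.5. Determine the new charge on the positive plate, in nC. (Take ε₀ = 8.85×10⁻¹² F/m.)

A = 1720 mm² = 1.72×10⁻³ m².
Initially C₁ = ε₀A/d = 8.85×10⁻¹² × 1.72×10⁻³ / 1.49×10⁻³ = 1.02×10⁻¹¹ F.
Q₁ = 1.19×10⁻⁹ C.
Battery connected ⇒ V is held fixed. C₂ = 27.5 C₁ and Q = CV, so Q₂/Q₁ = C₂/C₁ = 27.5.
Q₂ = 27.5 × 1.19×10⁻⁹ = 3.26×10⁻⁸ C.

Q ≈ 32.6 nC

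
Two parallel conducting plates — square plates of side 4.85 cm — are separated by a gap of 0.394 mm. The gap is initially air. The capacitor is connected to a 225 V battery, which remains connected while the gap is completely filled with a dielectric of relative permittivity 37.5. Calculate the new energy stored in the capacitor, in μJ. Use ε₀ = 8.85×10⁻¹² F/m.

U ≈ 50.2 μJ

A = (4.85 cm)² = 2.35×10⁻³ m².
Initially C₁ = ε₀A/d = 8.85×10⁻¹² × 2.35×10⁻³ / 3.94×10⁻⁴ = 5.28×10⁻¹¹ F.
U₁ = 1.34×10⁻⁶ J.
Battery connected ⇒ V is held fixed. C₂ = 37.5 C₁ and U = ½CV², so U₂/U₁ = C₂/C₁ = 37.5.
U₂ = 37.5 × 1.34×10⁻⁶ = 5.02×10⁻⁵ J.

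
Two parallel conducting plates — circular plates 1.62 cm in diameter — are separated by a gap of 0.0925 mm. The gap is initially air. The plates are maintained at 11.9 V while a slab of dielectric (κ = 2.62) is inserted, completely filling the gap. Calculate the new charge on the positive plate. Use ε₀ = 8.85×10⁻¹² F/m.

0.615 nC

A = π(1.62/2 cm)² = 2.06×10⁻⁴ m².
Initially C₁ = ε₀A/d = 8.85×10⁻¹² × 2.06×10⁻⁴ / 9.25×10⁻⁵ = 1.97×10⁻¹¹ F.
Q₁ = 2.35×10⁻¹⁰ C.
Battery connected ⇒ V is held fixed. C₂ = 2.62 C₁ and Q = CV, so Q₂/Q₁ = C₂/C₁ = 2.62.
Q₂ = 2.62 × 2.35×10⁻¹⁰ = 6.15×10⁻¹⁰ C.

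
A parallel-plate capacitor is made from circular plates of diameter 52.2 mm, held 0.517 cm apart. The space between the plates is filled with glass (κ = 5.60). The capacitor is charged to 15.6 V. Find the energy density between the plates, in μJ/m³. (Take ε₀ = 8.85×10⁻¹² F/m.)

226 μJ/m³

E = V/d = 15.6 / 5.17×10⁻³ = 3.02×10³ V/m.
u = ½κε₀E² = ½ × 5.60 × 8.85×10⁻¹² × (3.02×10³)² = 2.26×10⁻⁴ J/m³.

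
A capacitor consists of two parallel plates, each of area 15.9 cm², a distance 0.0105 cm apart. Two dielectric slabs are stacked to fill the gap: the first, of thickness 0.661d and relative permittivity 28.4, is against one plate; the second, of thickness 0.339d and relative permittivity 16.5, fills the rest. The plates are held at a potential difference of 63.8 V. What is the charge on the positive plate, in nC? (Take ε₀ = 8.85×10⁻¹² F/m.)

A = 15.9 cm² = 1.59×10⁻³ m².
Stacked slabs ⇒ two capacitors in series, each with the full plate area.
C₁ = κ₁ε₀A/d₁ = 28.4 × 8.85×10⁻¹² × 1.59×10⁻³ / 6.94×10⁻⁵ = 5.76×10⁻⁹ F.
C₂ = κ₂ε₀A/d₂ = 16.5 × 8.85×10⁻¹² × 1.59×10⁻³ / 3.56×10⁻⁵ = 6.52×10⁻⁹ F.
C = (1/C₁ + 1/C₂)⁻¹ = 3.06×10⁻⁹ F.
Q = CV = 3.06×10⁻⁹ × 63.8 = 1.95×10⁻⁷ C.

Q ≈ 195 nC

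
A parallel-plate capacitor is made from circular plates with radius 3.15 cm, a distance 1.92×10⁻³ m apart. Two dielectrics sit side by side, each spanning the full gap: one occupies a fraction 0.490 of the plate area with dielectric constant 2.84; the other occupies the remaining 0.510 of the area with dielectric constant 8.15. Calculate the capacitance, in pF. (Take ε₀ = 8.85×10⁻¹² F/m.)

A = π(3.15 cm)² = 3.12×10⁻³ m².
Side-by-side slabs ⇒ two capacitors in parallel, each spanning the full gap.
C₁ = κ₁ε₀A₁/d = 2.84 × 8.85×10⁻¹² × 1.53×10⁻³ / 1.92×10⁻³ = 2.00×10⁻¹¹ F.
C₂ = κ₂ε₀A₂/d = 8.15 × 8.85×10⁻¹² × 1.59×10⁻³ / 1.92×10⁻³ = 5.97×10⁻¹¹ F.
C = C₁ + C₂ = 7.97×10⁻¹¹ F.

79.7 pF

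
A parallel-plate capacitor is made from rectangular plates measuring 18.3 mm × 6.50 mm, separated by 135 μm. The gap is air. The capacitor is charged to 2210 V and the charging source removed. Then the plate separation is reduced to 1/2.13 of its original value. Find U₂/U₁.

0.469

Isolated ⇒ Q is held fixed.
C₂ = 2.13 C₁ and U = Q²/(2C), so U₂/U₁ = C₁/C₂ = 0.469.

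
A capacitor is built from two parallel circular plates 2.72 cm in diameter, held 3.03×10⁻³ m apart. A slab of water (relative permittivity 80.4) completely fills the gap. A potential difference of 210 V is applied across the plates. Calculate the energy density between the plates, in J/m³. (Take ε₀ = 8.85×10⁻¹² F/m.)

u ≈ 1.71 J/m³

E = V/d = 210 / 3.03×10⁻³ = 6.93×10⁴ V/m.
u = ½κε₀E² = ½ × 80.4 × 8.85×10⁻¹² × (6.93×10⁴)² = 1.71 J/m³.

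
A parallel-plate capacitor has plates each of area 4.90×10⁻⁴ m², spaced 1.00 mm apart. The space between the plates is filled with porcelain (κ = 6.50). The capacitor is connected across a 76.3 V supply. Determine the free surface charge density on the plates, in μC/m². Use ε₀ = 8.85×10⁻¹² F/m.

C = κε₀A/d = 6.50 × 8.85×10⁻¹² × 4.90×10⁻⁴ / 1.00×10⁻³ = 2.82×10⁻¹¹ F.
σ = Q/A = CV/A = 2.82×10⁻¹¹ × 76.3 / 4.90×10⁻⁴ = 4.39×10⁻⁶ C/m².

σ ≈ 4.39 μC/m²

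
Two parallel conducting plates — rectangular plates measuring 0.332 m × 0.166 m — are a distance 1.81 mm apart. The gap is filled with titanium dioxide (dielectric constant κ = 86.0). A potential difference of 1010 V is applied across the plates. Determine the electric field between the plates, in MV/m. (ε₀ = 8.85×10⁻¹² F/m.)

E = V/d = 1010 / 1.81×10⁻³ = 5.58×10⁵ V/m.

E ≈ 0.558 MV/m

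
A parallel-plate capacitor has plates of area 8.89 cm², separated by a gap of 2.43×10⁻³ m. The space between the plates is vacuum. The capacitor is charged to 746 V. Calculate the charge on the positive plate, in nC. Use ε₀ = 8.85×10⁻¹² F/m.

A = 8.89 cm² = 8.89×10⁻⁴ m².
C = ε₀A/d = 8.85×10⁻¹² × 8.89×10⁻⁴ / 2.43×10⁻³ = 3.24×10⁻¹² F.
Q = CV = 3.24×10⁻¹² × 746 = 2.42×10⁻⁹ C.

Q ≈ 2.42 nC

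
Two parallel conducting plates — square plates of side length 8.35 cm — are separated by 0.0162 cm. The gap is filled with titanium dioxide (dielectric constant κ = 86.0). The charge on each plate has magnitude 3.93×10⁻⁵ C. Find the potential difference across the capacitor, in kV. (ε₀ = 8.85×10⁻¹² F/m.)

V ≈ 1.20 kV

A = (8.35 cm)² = 6.97×10⁻³ m².
C = κε₀A/d = 86.0 × 8.85×10⁻¹² × 6.97×10⁻³ / 1.62×10⁻⁴ = 3.28×10⁻⁸ F.
V = Q/C = 3.93×10⁻⁵ / 3.28×10⁻⁸ = 1.20×10³ V.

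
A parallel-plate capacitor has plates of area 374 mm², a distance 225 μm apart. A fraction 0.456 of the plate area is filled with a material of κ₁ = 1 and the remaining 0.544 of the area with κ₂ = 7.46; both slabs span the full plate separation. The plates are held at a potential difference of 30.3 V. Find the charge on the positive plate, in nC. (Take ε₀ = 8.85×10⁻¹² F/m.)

Q ≈ 2.01 nC

A = 374 mm² = 3.74×10⁻⁴ m².
Side-by-side slabs ⇒ two capacitors in parallel, each spanning the full gap.
C₁ = κ₁ε₀A₁/d = 1.00 × 8.85×10⁻¹² × 1.71×10⁻⁴ / 2.25×10⁻⁴ = 6.71×10⁻¹² F.
C₂ = κ₂ε₀A₂/d = 7.46 × 8.85×10⁻¹² × 2.03×10⁻⁴ / 2.25×10⁻⁴ = 5.97×10⁻¹¹ F.
C = C₁ + C₂ = 6.64×10⁻¹¹ F.
Q = CV = 6.64×10⁻¹¹ × 30.3 = 2.01×10⁻⁹ C.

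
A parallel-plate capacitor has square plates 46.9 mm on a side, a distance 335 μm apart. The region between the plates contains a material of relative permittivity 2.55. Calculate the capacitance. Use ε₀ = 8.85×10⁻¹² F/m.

A = (46.9 mm)² = 2.20×10⁻³ m².
C = κε₀A/d = 2.55 × 8.85×10⁻¹² × 2.20×10⁻³ / 3.35×10⁻⁴ = 1.48×10⁻¹⁰ F.

148 pF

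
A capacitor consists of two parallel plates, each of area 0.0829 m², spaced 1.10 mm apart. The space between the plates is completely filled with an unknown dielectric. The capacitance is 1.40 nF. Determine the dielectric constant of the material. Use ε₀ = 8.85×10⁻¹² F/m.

κ ≈ 2.10

κ = Cd/(ε₀A) = 1.40×10⁻⁹ × 1.10×10⁻³ / (8.85×10⁻¹² × 8.29×10⁻²) = 2.10.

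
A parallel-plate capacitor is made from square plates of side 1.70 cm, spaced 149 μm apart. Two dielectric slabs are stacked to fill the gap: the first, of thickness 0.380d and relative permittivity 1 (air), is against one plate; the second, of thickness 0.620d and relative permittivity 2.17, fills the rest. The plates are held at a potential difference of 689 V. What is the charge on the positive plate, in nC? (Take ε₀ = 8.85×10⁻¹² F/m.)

Q ≈ 17.8 nC

A = (1.70 cm)² = 2.89×10⁻⁴ m².
Stacked slabs ⇒ two capacitors in series, each with the full plate area.
C₁ = κ₁ε₀A/d₁ = 1.00 × 8.85×10⁻¹² × 2.89×10⁻⁴ / 5.66×10⁻⁵ = 4.52×10⁻¹¹ F.
C₂ = κ₂ε₀A/d₂ = 2.17 × 8.85×10⁻¹² × 2.89×10⁻⁴ / 9.24×10⁻⁵ = 6.01×10⁻¹¹ F.
C = (1/C₁ + 1/C₂)⁻¹ = 2.58×10⁻¹¹ F.
Q = CV = 2.58×10⁻¹¹ × 689 = 1.78×10⁻⁸ C.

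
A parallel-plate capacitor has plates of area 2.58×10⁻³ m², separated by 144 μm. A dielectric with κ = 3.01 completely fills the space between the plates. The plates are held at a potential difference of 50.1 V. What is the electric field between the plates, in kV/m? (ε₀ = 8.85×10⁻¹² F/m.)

E ≈ 348 kV/m

E = V/d = 50.1 / 1.44×10⁻⁴ = 3.48×10⁵ V/m.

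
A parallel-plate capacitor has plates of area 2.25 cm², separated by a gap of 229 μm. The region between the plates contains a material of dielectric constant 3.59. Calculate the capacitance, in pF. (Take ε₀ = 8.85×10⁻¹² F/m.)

C ≈ 31.2 pF

A = 2.25 cm² = 2.25×10⁻⁴ m².
C = κε₀A/d = 3.59 × 8.85×10⁻¹² × 2.25×10⁻⁴ / 2.29×10⁻⁴ = 3.12×10⁻¹¹ F.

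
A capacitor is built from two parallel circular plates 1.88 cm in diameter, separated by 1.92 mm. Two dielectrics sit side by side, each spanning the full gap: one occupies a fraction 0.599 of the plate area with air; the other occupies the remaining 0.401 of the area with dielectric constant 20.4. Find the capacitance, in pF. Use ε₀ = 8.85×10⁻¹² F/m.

C ≈ 11.2 pF

A = π(1.88/2 cm)² = 2.78×10⁻⁴ m².
Side-by-side slabs ⇒ two capacitors in parallel, each spanning the full gap.
C₁ = κ₁ε₀A₁/d = 1.00 × 8.85×10⁻¹² × 1.66×10⁻⁴ / 1.92×10⁻³ = 7.66×10⁻¹³ F.
C₂ = κ₂ε₀A₂/d = 20.4 × 8.85×10⁻¹² × 1.11×10⁻⁴ / 1.92×10⁻³ = 1.05×10⁻¹¹ F.
C = C₁ + C₂ = 1.12×10⁻¹¹ F.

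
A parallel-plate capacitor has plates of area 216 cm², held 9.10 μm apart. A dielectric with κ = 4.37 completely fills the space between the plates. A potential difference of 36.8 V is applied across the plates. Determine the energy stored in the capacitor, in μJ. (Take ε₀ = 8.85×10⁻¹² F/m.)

A = 216 cm² = 2.16×10⁻² m².
C = κε₀A/d = 4.37 × 8.85×10⁻¹² × 2.16×10⁻² / 9.10×10⁻⁶ = 9.18×10⁻⁸ F.
U = ½CV² = ½ × 9.18×10⁻⁸ × (36.8)² = 6.22×10⁻⁵ J.

62.2 μJ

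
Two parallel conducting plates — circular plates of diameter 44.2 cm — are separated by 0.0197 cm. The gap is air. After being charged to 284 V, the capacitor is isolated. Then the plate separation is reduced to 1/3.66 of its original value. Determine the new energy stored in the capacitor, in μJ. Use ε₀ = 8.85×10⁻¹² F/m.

A = π(44.2/2 cm)² = 0.153 m².
Initially C₁ = ε₀A/d = 8.85×10⁻¹² × 0.153 / 1.97×10⁻⁴ = 6.89×10⁻⁹ F.
U₁ = 2.78×10⁻⁴ J.
Isolated ⇒ Q is held fixed. C₂ = 3.66 C₁ and U = Q²/(2C), so U₂/U₁ = C₁/C₂ = 0.273.
U₂ = 0.273 × 2.78×10⁻⁴ = 7.60×10⁻⁵ J.

76.0 μJ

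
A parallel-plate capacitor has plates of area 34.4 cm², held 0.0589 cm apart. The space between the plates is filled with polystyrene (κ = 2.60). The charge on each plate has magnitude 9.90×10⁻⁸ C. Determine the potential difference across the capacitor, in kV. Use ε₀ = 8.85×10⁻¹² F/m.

A = 34.4 cm² = 3.44×10⁻³ m².
C = κε₀A/d = 2.60 × 8.85×10⁻¹² × 3.44×10⁻³ / 5.89×10⁻⁴ = 1.34×10⁻¹⁰ F.
V = Q/C = 9.90×10⁻⁸ / 1.34×10⁻¹⁰ = 7.37×10² V.

0.737 kV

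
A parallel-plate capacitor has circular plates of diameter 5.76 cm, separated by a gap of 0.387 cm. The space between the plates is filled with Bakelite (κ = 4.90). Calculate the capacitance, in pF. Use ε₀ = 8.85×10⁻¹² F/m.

C ≈ 29.2 pF

A = π(5.76/2 cm)² = 2.61×10⁻³ m².
C = κε₀A/d = 4.90 × 8.85×10⁻¹² × 2.61×10⁻³ / 3.87×10⁻³ = 2.92×10⁻¹¹ F.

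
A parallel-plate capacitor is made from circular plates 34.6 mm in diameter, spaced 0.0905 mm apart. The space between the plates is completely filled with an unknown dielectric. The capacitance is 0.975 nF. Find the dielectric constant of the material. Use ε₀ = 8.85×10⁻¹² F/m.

κ ≈ 10.6

A = π(34.6/2 mm)² = 9.40×10⁻⁴ m².
κ = Cd/(ε₀A) = 9.75×10⁻¹⁰ × 9.05×10⁻⁵ / (8.85×10⁻¹² × 9.40×10⁻⁴) = 10.6.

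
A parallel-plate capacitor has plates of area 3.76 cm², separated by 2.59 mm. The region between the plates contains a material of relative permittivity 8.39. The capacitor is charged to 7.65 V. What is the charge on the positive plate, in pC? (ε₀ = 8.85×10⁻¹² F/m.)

82.5 pC

A = 3.76 cm² = 3.76×10⁻⁴ m².
C = κε₀A/d = 8.39 × 8.85×10⁻¹² × 3.76×10⁻⁴ / 2.59×10⁻³ = 1.08×10⁻¹¹ F.
Q = CV = 1.08×10⁻¹¹ × 7.65 = 8.25×10⁻¹¹ C.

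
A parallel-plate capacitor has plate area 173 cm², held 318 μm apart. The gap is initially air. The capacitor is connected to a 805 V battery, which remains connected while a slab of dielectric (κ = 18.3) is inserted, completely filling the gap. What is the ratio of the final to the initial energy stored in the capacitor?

U₂/U₁ ≈ 18.3

Battery connected ⇒ V is held fixed.
C₂ = 18.3 C₁ and U = ½CV², so U₂/U₁ = C₂/C₁ = 18.3.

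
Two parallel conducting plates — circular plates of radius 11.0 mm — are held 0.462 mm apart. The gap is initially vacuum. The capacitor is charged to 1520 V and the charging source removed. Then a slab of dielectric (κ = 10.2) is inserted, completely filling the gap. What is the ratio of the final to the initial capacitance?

C = κε₀A/d scales with κ, so C₂/C₁ = κ = 10.2.

C₂/C₁ ≈ 10.2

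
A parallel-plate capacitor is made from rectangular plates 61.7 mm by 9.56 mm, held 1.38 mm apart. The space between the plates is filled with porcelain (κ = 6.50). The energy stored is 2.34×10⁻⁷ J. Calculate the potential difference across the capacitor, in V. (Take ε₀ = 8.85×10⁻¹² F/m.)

A = 61.7 × 9.56 mm² = 5.90×10⁻⁴ m².
C = κε₀A/d = 6.50 × 8.85×10⁻¹² × 5.90×10⁻⁴ / 1.38×10⁻³ = 2.46×10⁻¹¹ F.
V = √(2U/C) = √(2 × 2.34×10⁻⁷ / 2.46×10⁻¹¹) = 1.38×10² V.

V ≈ 138 V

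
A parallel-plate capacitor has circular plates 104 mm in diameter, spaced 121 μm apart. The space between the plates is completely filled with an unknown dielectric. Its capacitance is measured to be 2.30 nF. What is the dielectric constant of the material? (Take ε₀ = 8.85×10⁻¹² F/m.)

κ ≈ 3.70

A = π(104/2 mm)² = 8.49×10⁻³ m².
κ = Cd/(ε₀A) = 2.30×10⁻⁹ × 1.21×10⁻⁴ / (8.85×10⁻¹² × 8.49×10⁻³) = 3.70.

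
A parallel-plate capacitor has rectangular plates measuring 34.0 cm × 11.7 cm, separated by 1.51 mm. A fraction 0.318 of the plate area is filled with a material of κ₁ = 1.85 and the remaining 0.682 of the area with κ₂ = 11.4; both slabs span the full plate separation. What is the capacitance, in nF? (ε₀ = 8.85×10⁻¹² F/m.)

C ≈ 1.95 nF

A = 34.0 × 11.7 cm² = 3.98×10⁻² m².
Side-by-side slabs ⇒ two capacitors in parallel, each spanning the full gap.
C₁ = κ₁ε₀A₁/d = 1.85 × 8.85×10⁻¹² × 1.27×10⁻² / 1.51×10⁻³ = 1.37×10⁻¹⁰ F.
C₂ = κ₂ε₀A₂/d = 11.4 × 8.85×10⁻¹² × 2.71×10⁻² / 1.51×10⁻³ = 1.81×10⁻⁹ F.
C = C₁ + C₂ = 1.95×10⁻⁹ F.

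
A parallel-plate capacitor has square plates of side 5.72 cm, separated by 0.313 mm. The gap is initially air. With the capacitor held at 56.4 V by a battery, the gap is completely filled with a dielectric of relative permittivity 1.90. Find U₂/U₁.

Battery connected ⇒ V is held fixed.
C₂ = 1.90 C₁ and U = ½CV², so U₂/U₁ = C₂/C₁ = 1.90.

1.90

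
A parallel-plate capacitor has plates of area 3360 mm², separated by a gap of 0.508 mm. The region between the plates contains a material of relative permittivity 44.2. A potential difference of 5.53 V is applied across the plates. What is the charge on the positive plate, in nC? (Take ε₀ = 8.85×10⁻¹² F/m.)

14.3 nC

A = 3360 mm² = 3.36×10⁻³ m².
C = κε₀A/d = 44.2 × 8.85×10⁻¹² × 3.36×10⁻³ / 5.08×10⁻⁴ = 2.59×10⁻⁹ F.
Q = CV = 2.59×10⁻⁹ × 5.53 = 1.43×10⁻⁸ C.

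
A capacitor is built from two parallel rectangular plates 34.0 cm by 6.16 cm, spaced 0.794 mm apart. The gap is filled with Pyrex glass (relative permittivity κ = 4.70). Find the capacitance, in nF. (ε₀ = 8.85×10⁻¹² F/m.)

C ≈ 1.10 nF

A = 34.0 × 6.16 cm² = 2.09×10⁻² m².
C = κε₀A/d = 4.70 × 8.85×10⁻¹² × 2.09×10⁻² / 7.94×10⁻⁴ = 1.10×10⁻⁹ F.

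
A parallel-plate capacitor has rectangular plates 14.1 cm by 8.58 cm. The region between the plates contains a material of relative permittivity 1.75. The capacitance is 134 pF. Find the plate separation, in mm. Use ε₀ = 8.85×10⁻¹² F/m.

A = 14.1 × 8.58 cm² = 1.21×10⁻² m².
d = κε₀A/C = 1.75 × 8.85×10⁻¹² × 1.21×10⁻² / 1.34×10⁻¹⁰ = 1.40×10⁻³ m.

d ≈ 1.40 mm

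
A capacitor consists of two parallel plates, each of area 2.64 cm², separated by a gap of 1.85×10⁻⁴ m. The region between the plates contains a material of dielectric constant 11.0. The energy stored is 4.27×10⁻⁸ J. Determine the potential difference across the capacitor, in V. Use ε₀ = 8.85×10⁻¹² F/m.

24.8 V

A = 2.64 cm² = 2.64×10⁻⁴ m².
C = κε₀A/d = 11.0 × 8.85×10⁻¹² × 2.64×10⁻⁴ / 1.85×10⁻⁴ = 1.39×10⁻¹⁰ F.
V = √(2U/C) = √(2 × 4.27×10⁻⁸ / 1.39×10⁻¹⁰) = 24.8 V.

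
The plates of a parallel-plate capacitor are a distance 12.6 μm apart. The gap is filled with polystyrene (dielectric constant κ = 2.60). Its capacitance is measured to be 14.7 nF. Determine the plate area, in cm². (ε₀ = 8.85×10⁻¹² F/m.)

A = Cd/(κε₀) = 1.47×10⁻⁸ × 1.26×10⁻⁵ / (2.60 × 8.85×10⁻¹²) = 8.05×10⁻³ m².

A ≈ 80.5 cm²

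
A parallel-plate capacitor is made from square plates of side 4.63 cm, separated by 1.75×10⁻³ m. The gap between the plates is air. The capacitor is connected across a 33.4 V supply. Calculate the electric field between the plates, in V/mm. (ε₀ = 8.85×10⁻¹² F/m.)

E ≈ 19.1 V/mm

E = V/d = 33.4 / 1.75×10⁻³ = 1.91×10⁴ V/m.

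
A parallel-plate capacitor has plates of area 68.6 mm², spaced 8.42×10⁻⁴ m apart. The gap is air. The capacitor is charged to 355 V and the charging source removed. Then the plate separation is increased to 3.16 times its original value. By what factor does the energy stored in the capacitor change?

Isolated ⇒ Q is held fixed.
C₂ = 0.316 C₁ and U = Q²/(2C), so U₂/U₁ = C₁/C₂ = 3.16.

U₂/U₁ ≈ 3.16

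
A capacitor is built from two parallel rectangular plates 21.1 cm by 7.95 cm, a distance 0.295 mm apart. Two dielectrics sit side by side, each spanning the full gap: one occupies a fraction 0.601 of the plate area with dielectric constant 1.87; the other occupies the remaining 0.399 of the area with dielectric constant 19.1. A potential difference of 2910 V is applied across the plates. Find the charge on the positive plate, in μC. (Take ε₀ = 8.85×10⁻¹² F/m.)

A = 21.1 × 7.95 cm² = 1.68×10⁻² m².
Side-by-side slabs ⇒ two capacitors in parallel, each spanning the full gap.
C₁ = κ₁ε₀A₁/d = 1.87 × 8.85×10⁻¹² × 1.01×10⁻² / 2.95×10⁻⁴ = 5.66×10⁻¹⁰ F.
C₂ = κ₂ε₀A₂/d = 19.1 × 8.85×10⁻¹² × 6.69×10⁻³ / 2.95×10⁻⁴ = 3.84×10⁻⁹ F.
C = C₁ + C₂ = 4.40×10⁻⁹ F.
Q = CV = 4.40×10⁻⁹ × 2910 = 1.28×10⁻⁵ C.

12.8 μC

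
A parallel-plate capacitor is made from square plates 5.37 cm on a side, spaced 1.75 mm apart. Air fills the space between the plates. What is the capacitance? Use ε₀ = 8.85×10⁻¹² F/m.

14.6 pF

A = (5.37 cm)² = 2.88×10⁻³ m².
C = ε₀A/d = 8.85×10⁻¹² × 2.88×10⁻³ / 1.75×10⁻³ = 1.46×10⁻¹¹ F.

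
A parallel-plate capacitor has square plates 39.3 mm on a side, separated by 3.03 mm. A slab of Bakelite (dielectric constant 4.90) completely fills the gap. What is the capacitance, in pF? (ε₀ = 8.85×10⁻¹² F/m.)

22.1 pF

A = (39.3 mm)² = 1.54×10⁻³ m².
C = κε₀A/d = 4.90 × 8.85×10⁻¹² × 1.54×10⁻³ / 3.03×10⁻³ = 2.21×10⁻¹¹ F.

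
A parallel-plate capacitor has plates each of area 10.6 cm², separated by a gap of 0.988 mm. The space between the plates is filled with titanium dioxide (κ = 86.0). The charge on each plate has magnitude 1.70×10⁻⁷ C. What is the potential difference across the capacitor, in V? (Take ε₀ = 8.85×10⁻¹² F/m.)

V ≈ 208 V

A = 10.6 cm² = 1.06×10⁻³ m².
C = κε₀A/d = 86.0 × 8.85×10⁻¹² × 1.06×10⁻³ / 9.88×10⁻⁴ = 8.17×10⁻¹⁰ F.
V = Q/C = 1.70×10⁻⁷ / 8.17×10⁻¹⁰ = 2.08×10² V.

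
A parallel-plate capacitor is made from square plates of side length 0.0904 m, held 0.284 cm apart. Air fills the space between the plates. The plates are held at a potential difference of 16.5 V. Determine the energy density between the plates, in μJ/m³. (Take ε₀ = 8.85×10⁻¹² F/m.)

149 μJ/m³

E = V/d = 16.5 / 2.84×10⁻³ = 5.81×10³ V/m.
u = ½ε₀E² = ½ × 8.85×10⁻¹² × (5.81×10³)² = 1.49×10⁻⁴ J/m³.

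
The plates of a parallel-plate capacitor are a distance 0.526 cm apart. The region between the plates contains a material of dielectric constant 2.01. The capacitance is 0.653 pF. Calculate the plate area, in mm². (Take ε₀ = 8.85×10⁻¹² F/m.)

A = Cd/(κε₀) = 6.53×10⁻¹³ × 5.26×10⁻³ / (2.01 × 8.85×10⁻¹²) = 1.93×10⁻⁴ m².

193 mm²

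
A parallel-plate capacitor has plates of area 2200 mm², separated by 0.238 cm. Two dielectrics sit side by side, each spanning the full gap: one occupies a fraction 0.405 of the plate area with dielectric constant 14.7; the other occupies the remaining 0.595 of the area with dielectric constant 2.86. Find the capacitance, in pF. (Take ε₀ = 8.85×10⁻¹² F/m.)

62.6 pF

A = 2200 mm² = 2.20×10⁻³ m².
Side-by-side slabs ⇒ two capacitors in parallel, each spanning the full gap.
C₁ = κ₁ε₀A₁/d = 14.7 × 8.85×10⁻¹² × 8.91×10⁻⁴ / 2.38×10⁻³ = 4.87×10⁻¹¹ F.
C₂ = κ₂ε₀A₂/d = 2.86 × 8.85×10⁻¹² × 1.31×10⁻³ / 2.38×10⁻³ = 1.39×10⁻¹¹ F.
C = C₁ + C₂ = 6.26×10⁻¹¹ F.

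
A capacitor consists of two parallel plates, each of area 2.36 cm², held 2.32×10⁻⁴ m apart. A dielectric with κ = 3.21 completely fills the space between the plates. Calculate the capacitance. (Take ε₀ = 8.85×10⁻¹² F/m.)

A = 2.36 cm² = 2.36×10⁻⁴ m².
C = κε₀A/d = 3.21 × 8.85×10⁻¹² × 2.36×10⁻⁴ / 2.32×10⁻⁴ = 2.89×10⁻¹¹ F.

28.9 pF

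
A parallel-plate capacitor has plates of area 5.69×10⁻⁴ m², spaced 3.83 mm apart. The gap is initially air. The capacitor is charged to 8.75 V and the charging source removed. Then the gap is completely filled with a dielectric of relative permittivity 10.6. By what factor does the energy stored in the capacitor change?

Isolated ⇒ Q is held fixed.
C₂ = 10.6 C₁ and U = Q²/(2C), so U₂/U₁ = C₁/C₂ = 0.0943.

U₂/U₁ ≈ 0.0943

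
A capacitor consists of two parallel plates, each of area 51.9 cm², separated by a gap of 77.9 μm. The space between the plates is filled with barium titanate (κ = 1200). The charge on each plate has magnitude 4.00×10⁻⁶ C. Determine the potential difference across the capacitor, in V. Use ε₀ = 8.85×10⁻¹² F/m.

V ≈ 5.65 V

A = 51.9 cm² = 5.19×10⁻³ m².
C = κε₀A/d = 1200 × 8.85×10⁻¹² × 5.19×10⁻³ / 7.79×10⁻⁵ = 7.08×10⁻⁷ F.
V = Q/C = 4.00×10⁻⁶ / 7.08×10⁻⁷ = 5.65 V.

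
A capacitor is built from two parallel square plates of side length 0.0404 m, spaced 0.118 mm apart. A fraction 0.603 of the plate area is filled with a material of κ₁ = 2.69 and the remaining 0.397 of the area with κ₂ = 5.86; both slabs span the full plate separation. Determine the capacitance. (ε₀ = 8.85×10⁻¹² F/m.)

C ≈ 483 pF

A = (0.0404 m)² = 1.63×10⁻³ m².
Side-by-side slabs ⇒ two capacitors in parallel, each spanning the full gap.
C₁ = κ₁ε₀A₁/d = 2.69 × 8.85×10⁻¹² × 9.84×10⁻⁴ / 1.18×10⁻⁴ = 1.99×10⁻¹⁰ F.
C₂ = κ₂ε₀A₂/d = 5.86 × 8.85×10⁻¹² × 6.48×10⁻⁴ / 1.18×10⁻⁴ = 2.85×10⁻¹⁰ F.
C = C₁ + C₂ = 4.83×10⁻¹⁰ F.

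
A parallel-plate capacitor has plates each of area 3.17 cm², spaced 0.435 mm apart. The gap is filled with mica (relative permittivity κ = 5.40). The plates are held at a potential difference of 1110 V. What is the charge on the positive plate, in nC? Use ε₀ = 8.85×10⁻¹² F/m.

38.7 nC

A = 3.17 cm² = 3.17×10⁻⁴ m².
C = κε₀A/d = 5.40 × 8.85×10⁻¹² × 3.17×10⁻⁴ / 4.35×10⁻⁴ = 3.48×10⁻¹¹ F.
Q = CV = 3.48×10⁻¹¹ × 1110 = 3.87×10⁻⁸ C.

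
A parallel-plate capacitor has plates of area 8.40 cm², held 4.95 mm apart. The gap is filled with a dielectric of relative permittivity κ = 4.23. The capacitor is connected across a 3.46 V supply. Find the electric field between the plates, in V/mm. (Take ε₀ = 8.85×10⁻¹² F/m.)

E = V/d = 3.46 / 4.95×10⁻³ = 6.99×10² V/m.

E ≈ 0.699 V/mm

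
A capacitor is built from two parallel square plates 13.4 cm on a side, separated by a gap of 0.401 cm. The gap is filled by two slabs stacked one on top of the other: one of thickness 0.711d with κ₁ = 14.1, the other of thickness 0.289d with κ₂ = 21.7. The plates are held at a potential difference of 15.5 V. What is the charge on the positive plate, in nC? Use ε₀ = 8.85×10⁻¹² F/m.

A = (13.4 cm)² = 1.80×10⁻² m².
Stacked slabs ⇒ two capacitors in series, each with the full plate area.
C₁ = κ₁ε₀A/d₁ = 14.1 × 8.85×10⁻¹² × 1.80×10⁻² / 2.85×10⁻³ = 7.86×10⁻¹⁰ F.
C₂ = κ₂ε₀A/d₂ = 21.7 × 8.85×10⁻¹² × 1.80×10⁻² / 1.16×10⁻³ = 2.98×10⁻⁹ F.
C = (1/C₁ + 1/C₂)⁻¹ = 6.22×10⁻¹⁰ F.
Q = CV = 6.22×10⁻¹⁰ × 15.5 = 9.64×10⁻⁹ C.

9.64 nC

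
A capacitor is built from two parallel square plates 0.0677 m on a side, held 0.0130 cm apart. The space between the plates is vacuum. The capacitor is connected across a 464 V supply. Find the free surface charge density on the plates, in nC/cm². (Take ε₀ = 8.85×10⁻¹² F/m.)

A = (0.0677 m)² = 4.58×10⁻³ m².
C = ε₀A/d = 8.85×10⁻¹² × 4.58×10⁻³ / 1.30×10⁻⁴ = 3.12×10⁻¹⁰ F.
σ = Q/A = CV/A = 3.12×10⁻¹⁰ × 464 / 4.58×10⁻³ = 3.16×10⁻⁵ C/m².

3.16 nC/cm²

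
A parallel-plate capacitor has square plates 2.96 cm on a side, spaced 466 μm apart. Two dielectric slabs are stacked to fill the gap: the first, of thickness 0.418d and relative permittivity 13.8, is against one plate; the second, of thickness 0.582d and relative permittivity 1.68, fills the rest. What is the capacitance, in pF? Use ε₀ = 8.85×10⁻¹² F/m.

44.2 pF

A = (2.96 cm)² = 8.76×10⁻⁴ m².
Stacked slabs ⇒ two capacitors in series, each with the full plate area.
C₁ = κ₁ε₀A/d₁ = 13.8 × 8.85×10⁻¹² × 8.76×10⁻⁴ / 1.95×10⁻⁴ = 5.49×10⁻¹⁰ F.
C₂ = κ₂ε₀A/d₂ = 1.68 × 8.85×10⁻¹² × 8.76×10⁻⁴ / 2.71×10⁻⁴ = 4.80×10⁻¹¹ F.
C = (1/C₁ + 1/C₂)⁻¹ = 4.42×10⁻¹¹ F.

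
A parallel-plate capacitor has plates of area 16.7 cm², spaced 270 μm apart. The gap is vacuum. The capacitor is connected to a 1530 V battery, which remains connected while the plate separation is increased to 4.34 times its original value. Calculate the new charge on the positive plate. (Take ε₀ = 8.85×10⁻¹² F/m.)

A = 16.7 cm² = 1.67×10⁻³ m².
Initially C₁ = ε₀A/d = 8.85×10⁻¹² × 1.67×10⁻³ / 2.70×10⁻⁴ = 5.47×10⁻¹¹ F.
Q₁ = 8.38×10⁻⁸ C.
Battery connected ⇒ V is held fixed. C₂ = 0.230 C₁ and Q = CV, so Q₂/Q₁ = C₂/C₁ = 0.230.
Q₂ = 0.230 × 8.38×10⁻⁸ = 1.93×10⁻⁸ C.

19.3 nC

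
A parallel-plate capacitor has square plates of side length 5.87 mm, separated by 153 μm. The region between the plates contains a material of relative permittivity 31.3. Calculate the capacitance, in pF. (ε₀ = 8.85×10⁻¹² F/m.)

C ≈ 62.4 pF

A = (5.87 mm)² = 3.45×10⁻⁵ m².
C = κε₀A/d = 31.3 × 8.85×10⁻¹² × 3.45×10⁻⁵ / 1.53×10⁻⁴ = 6.24×10⁻¹¹ F.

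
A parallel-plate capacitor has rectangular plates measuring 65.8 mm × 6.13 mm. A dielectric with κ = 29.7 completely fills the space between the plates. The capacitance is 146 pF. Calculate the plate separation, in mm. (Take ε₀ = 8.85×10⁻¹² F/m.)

A = 65.8 × 6.13 mm² = 4.03×10⁻⁴ m².
d = κε₀A/C = 29.7 × 8.85×10⁻¹² × 4.03×10⁻⁴ / 1.46×10⁻¹⁰ = 7.26×10⁻⁴ m.

d ≈ 0.726 mm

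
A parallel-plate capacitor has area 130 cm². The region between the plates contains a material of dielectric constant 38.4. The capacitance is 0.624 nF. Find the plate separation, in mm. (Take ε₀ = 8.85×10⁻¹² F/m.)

d ≈ 7.08 mm

A = 130 cm² = 1.30×10⁻² m².
d = κε₀A/C = 38.4 × 8.85×10⁻¹² × 1.30×10⁻² / 6.24×10⁻¹⁰ = 7.08×10⁻³ m.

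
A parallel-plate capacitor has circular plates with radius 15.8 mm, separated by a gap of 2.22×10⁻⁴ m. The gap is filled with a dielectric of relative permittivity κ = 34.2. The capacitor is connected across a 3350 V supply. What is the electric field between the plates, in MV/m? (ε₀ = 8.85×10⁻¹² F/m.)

E ≈ 15.1 MV/m

E = V/d = 3350 / 2.22×10⁻⁴ = 1.51×10⁷ V/m.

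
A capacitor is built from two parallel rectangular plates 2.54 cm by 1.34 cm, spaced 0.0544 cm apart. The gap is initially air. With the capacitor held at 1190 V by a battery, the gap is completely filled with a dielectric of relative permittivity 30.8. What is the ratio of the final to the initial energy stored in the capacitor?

Battery connected ⇒ V is held fixed.
C₂ = 30.8 C₁ and U = ½CV², so U₂/U₁ = C₂/C₁ = 30.8.

U₂/U₁ ≈ 30.8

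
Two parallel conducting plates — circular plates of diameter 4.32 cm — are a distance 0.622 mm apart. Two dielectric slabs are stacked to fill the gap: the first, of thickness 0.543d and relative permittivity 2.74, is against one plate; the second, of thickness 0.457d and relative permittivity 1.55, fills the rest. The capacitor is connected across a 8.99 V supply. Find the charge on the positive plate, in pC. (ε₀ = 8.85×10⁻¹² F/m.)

Q ≈ 380 pC

A = π(4.32/2 cm)² = 1.47×10⁻³ m².
Stacked slabs ⇒ two capacitors in series, each with the full plate area.
C₁ = κ₁ε₀A/d₁ = 2.74 × 8.85×10⁻¹² × 1.47×10⁻³ / 3.38×10⁻⁴ = 1.05×10⁻¹⁰ F.
C₂ = κ₂ε₀A/d₂ = 1.55 × 8.85×10⁻¹² × 1.47×10⁻³ / 2.84×10⁻⁴ = 7.07×10⁻¹¹ F.
C = (1/C₁ + 1/C₂)⁻¹ = 4.23×10⁻¹¹ F.
Q = CV = 4.23×10⁻¹¹ × 8.99 = 3.80×10⁻¹⁰ C.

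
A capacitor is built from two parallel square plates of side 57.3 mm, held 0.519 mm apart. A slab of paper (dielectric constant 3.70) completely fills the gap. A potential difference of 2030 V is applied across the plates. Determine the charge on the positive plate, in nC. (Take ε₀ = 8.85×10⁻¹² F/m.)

A = (57.3 mm)² = 3.28×10⁻³ m².
C = κε₀A/d = 3.70 × 8.85×10⁻¹² × 3.28×10⁻³ / 5.19×10⁻⁴ = 2.07×10⁻¹⁰ F.
Q = CV = 2.07×10⁻¹⁰ × 2030 = 4.21×10⁻⁷ C.

421 nC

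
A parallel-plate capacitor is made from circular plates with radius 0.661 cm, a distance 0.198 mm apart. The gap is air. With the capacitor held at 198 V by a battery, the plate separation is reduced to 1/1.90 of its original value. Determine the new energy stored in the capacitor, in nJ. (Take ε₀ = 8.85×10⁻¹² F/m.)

U ≈ 228 nJ

A = π(0.661 cm)² = 1.37×10⁻⁴ m².
Initially C₁ = ε₀A/d = 8.85×10⁻¹² × 1.37×10⁻⁴ / 1.98×10⁻⁴ = 6.14×10⁻¹² F.
U₁ = 1.20×10⁻⁷ J.
Battery connected ⇒ V is held fixed. C₂ = 1.90 C₁ and U = ½CV², so U₂/U₁ = C₂/C₁ = 1.90.
U₂ = 1.90 × 1.20×10⁻⁷ = 2.28×10⁻⁷ J.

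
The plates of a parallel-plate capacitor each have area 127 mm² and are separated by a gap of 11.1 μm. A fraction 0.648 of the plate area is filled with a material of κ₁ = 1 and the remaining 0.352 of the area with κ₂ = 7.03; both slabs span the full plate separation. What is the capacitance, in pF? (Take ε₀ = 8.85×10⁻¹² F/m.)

C ≈ 316 pF

A = 127 mm² = 1.27×10⁻⁴ m².
Side-by-side slabs ⇒ two capacitors in parallel, each spanning the full gap.
C₁ = κ₁ε₀A₁/d = 1.00 × 8.85×10⁻¹² × 8.23×10⁻⁵ / 1.11×10⁻⁵ = 6.56×10⁻¹¹ F.
C₂ = κ₂ε₀A₂/d = 7.03 × 8.85×10⁻¹² × 4.47×10⁻⁵ / 1.11×10⁻⁵ = 2.51×10⁻¹⁰ F.
C = C₁ + C₂ = 3.16×10⁻¹⁰ F.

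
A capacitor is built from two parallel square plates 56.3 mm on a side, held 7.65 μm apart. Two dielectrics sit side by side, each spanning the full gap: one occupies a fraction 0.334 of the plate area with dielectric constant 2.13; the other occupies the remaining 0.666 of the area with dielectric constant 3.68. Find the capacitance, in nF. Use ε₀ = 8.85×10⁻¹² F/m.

11.6 nF

A = (56.3 mm)² = 3.17×10⁻³ m².
Side-by-side slabs ⇒ two capacitors in parallel, each spanning the full gap.
C₁ = κ₁ε₀A₁/d = 2.13 × 8.85×10⁻¹² × 1.06×10⁻³ / 7.65×10⁻⁶ = 2.61×10⁻⁹ F.
C₂ = κ₂ε₀A₂/d = 3.68 × 8.85×10⁻¹² × 2.11×10⁻³ / 7.65×10⁻⁶ = 8.99×10⁻⁹ F.
C = C₁ + C₂ = 1.16×10⁻⁸ F.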